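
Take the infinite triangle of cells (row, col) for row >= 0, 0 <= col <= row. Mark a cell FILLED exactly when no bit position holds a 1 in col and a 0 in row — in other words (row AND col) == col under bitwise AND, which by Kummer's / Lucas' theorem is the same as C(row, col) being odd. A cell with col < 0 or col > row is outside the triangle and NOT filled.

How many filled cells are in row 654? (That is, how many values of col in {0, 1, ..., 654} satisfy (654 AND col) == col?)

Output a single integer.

654 in binary = 1010001110
popcount(654) = number of 1-bits in 1010001110 = 5
A col c satisfies (654 AND c) == c iff every set bit of c is also set in 654; each of the 5 set bits of 654 can independently be on or off in c.
count = 2^5 = 32

Answer: 32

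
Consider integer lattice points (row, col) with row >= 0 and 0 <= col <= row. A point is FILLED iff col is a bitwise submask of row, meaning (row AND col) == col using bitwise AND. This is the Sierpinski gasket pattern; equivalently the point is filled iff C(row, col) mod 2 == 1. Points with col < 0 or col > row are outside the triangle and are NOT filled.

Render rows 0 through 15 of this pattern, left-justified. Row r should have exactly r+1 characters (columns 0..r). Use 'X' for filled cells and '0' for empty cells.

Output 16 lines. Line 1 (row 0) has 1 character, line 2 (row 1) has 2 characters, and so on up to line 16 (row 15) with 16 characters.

r0=0: X
r1=1: XX
r2=10: X0X
r3=11: XXXX
r4=100: X000X
r5=101: XX00XX
r6=110: X0X0X0X
r7=111: XXXXXXXX
r8=1000: X0000000X
r9=1001: XX000000XX
r10=1010: X0X00000X0X
r11=1011: XXXX0000XXXX
r12=1100: X000X000X000X
r13=1101: XX00XX00XX00XX
r14=1110: X0X0X0X0X0X0X0X
r15=1111: XXXXXXXXXXXXXXXX

Answer: X
XX
X0X
XXXX
X000X
XX00XX
X0X0X0X
XXXXXXXX
X0000000X
XX000000XX
X0X00000X0X
XXXX0000XXXX
X000X000X000X
XX00XX00XX00XX
X0X0X0X0X0X0X0X
XXXXXXXXXXXXXXXX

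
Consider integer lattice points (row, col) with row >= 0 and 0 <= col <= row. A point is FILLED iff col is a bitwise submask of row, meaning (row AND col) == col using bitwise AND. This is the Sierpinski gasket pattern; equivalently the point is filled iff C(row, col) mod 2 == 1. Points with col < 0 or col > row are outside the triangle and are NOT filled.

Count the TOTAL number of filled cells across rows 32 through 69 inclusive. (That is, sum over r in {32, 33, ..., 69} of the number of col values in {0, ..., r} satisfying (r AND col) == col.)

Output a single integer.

r32=100000 pc1: +2 =2
r33=100001 pc2: +4 =6
r34=100010 pc2: +4 =10
r35=100011 pc3: +8 =18
r36=100100 pc2: +4 =22
r37=100101 pc3: +8 =30
r38=100110 pc3: +8 =38
r39=100111 pc4: +16 =54
r40=101000 pc2: +4 =58
r41=101001 pc3: +8 =66
r42=101010 pc3: +8 =74
r43=101011 pc4: +16 =90
r44=101100 pc3: +8 =98
r45=101101 pc4: +16 =114
r46=101110 pc4: +16 =130
r47=101111 pc5: +32 =162
r48=110000 pc2: +4 =166
r49=110001 pc3: +8 =174
r50=110010 pc3: +8 =182
r51=110011 pc4: +16 =198
r52=110100 pc3: +8 =206
r53=110101 pc4: +16 =222
r54=110110 pc4: +16 =238
r55=110111 pc5: +32 =270
r56=111000 pc3: +8 =278
r57=111001 pc4: +16 =294
r58=111010 pc4: +16 =310
r59=111011 pc5: +32 =342
r60=111100 pc4: +16 =358
r61=111101 pc5: +32 =390
r62=111110 pc5: +32 =422
r63=111111 pc6: +64 =486
r64=1000000 pc1: +2 =488
r65=1000001 pc2: +4 =492
r66=1000010 pc2: +4 =496
r67=1000011 pc3: +8 =504
r68=1000100 pc2: +4 =508
r69=1000101 pc3: +8 =516

Answer: 516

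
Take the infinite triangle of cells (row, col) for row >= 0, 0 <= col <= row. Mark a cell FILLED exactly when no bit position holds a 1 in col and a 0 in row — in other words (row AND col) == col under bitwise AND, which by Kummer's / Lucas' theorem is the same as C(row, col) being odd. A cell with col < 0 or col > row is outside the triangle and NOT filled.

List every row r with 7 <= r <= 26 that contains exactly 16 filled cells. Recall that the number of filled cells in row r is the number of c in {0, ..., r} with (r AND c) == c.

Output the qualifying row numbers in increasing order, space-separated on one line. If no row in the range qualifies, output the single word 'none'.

Row r has 2^popcount(r) filled cells, so we need popcount(r) = log2(16) = 4.
Scan r = 7..26 and keep those with exactly 4 one-bits:
r=7=111 popcount=3 -> skip
r=8=1000 popcount=1 -> skip
r=9=1001 popcount=2 -> skip
r=10=1010 popcount=2 -> skip
r=11=1011 popcount=3 -> skip
r=12=1100 popcount=2 -> skip
r=13=1101 popcount=3 -> skip
r=14=1110 popcount=3 -> skip
r=15=1111 popcount=4 -> KEEP
r=16=10000 popcount=1 -> skip
r=17=10001 popcount=2 -> skip
r=18=10010 popcount=2 -> skip
r=19=10011 popcount=3 -> skip
r=20=10100 popcount=2 -> skip
r=21=10101 popcount=3 -> skip
r=22=10110 popcount=3 -> skip
r=23=10111 popcount=4 -> KEEP
r=24=11000 popcount=2 -> skip
r=25=11001 popcount=3 -> skip
r=26=11010 popcount=3 -> skip
Kept rows: 15 23

Answer: 15 23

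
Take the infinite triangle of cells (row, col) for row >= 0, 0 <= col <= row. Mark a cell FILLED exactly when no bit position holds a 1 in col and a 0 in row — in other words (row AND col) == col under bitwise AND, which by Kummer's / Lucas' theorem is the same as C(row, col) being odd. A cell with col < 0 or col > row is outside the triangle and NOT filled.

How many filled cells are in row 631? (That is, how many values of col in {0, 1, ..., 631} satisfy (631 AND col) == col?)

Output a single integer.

Answer: 128

Derivation:
631 in binary = 1001110111
popcount(631) = number of 1-bits in 1001110111 = 7
A col c satisfies (631 AND c) == c iff every set bit of c is also set in 631; each of the 7 set bits of 631 can independently be on or off in c.
count = 2^7 = 128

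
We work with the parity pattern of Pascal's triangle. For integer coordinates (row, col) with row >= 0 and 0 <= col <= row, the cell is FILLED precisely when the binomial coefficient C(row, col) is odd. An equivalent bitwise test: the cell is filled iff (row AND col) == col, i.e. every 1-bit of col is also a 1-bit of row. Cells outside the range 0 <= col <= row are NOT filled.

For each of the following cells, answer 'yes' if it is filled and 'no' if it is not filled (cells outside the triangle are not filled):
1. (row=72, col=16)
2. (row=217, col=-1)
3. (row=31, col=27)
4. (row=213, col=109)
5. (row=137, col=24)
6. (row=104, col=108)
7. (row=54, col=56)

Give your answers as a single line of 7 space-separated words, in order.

Answer: no no yes no no no no

Derivation:
(72,16): row=0b1001000, col=0b10000, row AND col = 0b0 = 0; 0 != 16 -> empty
(217,-1): col outside [0, 217] -> not filled
(31,27): row=0b11111, col=0b11011, row AND col = 0b11011 = 27; 27 == 27 -> filled
(213,109): row=0b11010101, col=0b1101101, row AND col = 0b1000101 = 69; 69 != 109 -> empty
(137,24): row=0b10001001, col=0b11000, row AND col = 0b1000 = 8; 8 != 24 -> empty
(104,108): col outside [0, 104] -> not filled
(54,56): col outside [0, 54] -> not filled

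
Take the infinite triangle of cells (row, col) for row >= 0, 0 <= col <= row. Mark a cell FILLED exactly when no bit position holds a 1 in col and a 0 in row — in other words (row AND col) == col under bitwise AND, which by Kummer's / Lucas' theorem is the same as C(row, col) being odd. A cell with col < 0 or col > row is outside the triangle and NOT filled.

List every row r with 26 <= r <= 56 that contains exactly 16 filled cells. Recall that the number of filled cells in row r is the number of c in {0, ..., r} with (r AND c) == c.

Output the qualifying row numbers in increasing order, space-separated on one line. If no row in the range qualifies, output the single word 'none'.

Row r has 2^popcount(r) filled cells, so we need popcount(r) = log2(16) = 4.
Scan r = 26..56 and keep those with exactly 4 one-bits:
r=26=11010 popcount=3 -> skip
r=27=11011 popcount=4 -> KEEP
r=28=11100 popcount=3 -> skip
r=29=11101 popcount=4 -> KEEP
r=30=11110 popcount=4 -> KEEP
r=31=11111 popcount=5 -> skip
r=32=100000 popcount=1 -> skip
r=33=100001 popcount=2 -> skip
r=34=100010 popcount=2 -> skip
r=35=100011 popcount=3 -> skip
r=36=100100 popcount=2 -> skip
r=37=100101 popcount=3 -> skip
r=38=100110 popcount=3 -> skip
r=39=100111 popcount=4 -> KEEP
r=40=101000 popcount=2 -> skip
r=41=101001 popcount=3 -> skip
r=42=101010 popcount=3 -> skip
r=43=101011 popcount=4 -> KEEP
r=44=101100 popcount=3 -> skip
r=45=101101 popcount=4 -> KEEP
r=46=101110 popcount=4 -> KEEP
r=47=101111 popcount=5 -> skip
r=48=110000 popcount=2 -> skip
r=49=110001 popcount=3 -> skip
r=50=110010 popcount=3 -> skip
r=51=110011 popcount=4 -> KEEP
r=52=110100 popcount=3 -> skip
r=53=110101 popcount=4 -> KEEP
r=54=110110 popcount=4 -> KEEP
r=55=110111 popcount=5 -> skip
r=56=111000 popcount=3 -> skip
Kept rows: 27 29 30 39 43 45 46 51 53 54

Answer: 27 29 30 39 43 45 46 51 53 54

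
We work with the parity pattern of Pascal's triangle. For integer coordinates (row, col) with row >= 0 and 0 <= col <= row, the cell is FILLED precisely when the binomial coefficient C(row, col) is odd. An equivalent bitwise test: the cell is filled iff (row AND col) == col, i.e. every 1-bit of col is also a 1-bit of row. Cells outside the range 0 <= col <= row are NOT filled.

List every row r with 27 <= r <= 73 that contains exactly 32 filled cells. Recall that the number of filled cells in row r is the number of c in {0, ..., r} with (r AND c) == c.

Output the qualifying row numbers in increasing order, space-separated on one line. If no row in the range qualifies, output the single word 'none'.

Row r has 2^popcount(r) filled cells, so we need popcount(r) = log2(32) = 5.
Scan r = 27..73 and keep those with exactly 5 one-bits:
r=27=11011 popcount=4 -> skip
r=28=11100 popcount=3 -> skip
r=29=11101 popcount=4 -> skip
r=30=11110 popcount=4 -> skip
r=31=11111 popcount=5 -> KEEP
r=32=100000 popcount=1 -> skip
r=33=100001 popcount=2 -> skip
r=34=100010 popcount=2 -> skip
r=35=100011 popcount=3 -> skip
r=36=100100 popcount=2 -> skip
r=37=100101 popcount=3 -> skip
r=38=100110 popcount=3 -> skip
r=39=100111 popcount=4 -> skip
r=40=101000 popcount=2 -> skip
r=41=101001 popcount=3 -> skip
r=42=101010 popcount=3 -> skip
r=43=101011 popcount=4 -> skip
r=44=101100 popcount=3 -> skip
r=45=101101 popcount=4 -> skip
r=46=101110 popcount=4 -> skip
r=47=101111 popcount=5 -> KEEP
r=48=110000 popcount=2 -> skip
r=49=110001 popcount=3 -> skip
r=50=110010 popcount=3 -> skip
r=51=110011 popcount=4 -> skip
r=52=110100 popcount=3 -> skip
r=53=110101 popcount=4 -> skip
r=54=110110 popcount=4 -> skip
r=55=110111 popcount=5 -> KEEP
r=56=111000 popcount=3 -> skip
r=57=111001 popcount=4 -> skip
r=58=111010 popcount=4 -> skip
r=59=111011 popcount=5 -> KEEP
r=60=111100 popcount=4 -> skip
r=61=111101 popcount=5 -> KEEP
r=62=111110 popcount=5 -> KEEP
r=63=111111 popcount=6 -> skip
r=64=1000000 popcount=1 -> skip
r=65=1000001 popcount=2 -> skip
r=66=1000010 popcount=2 -> skip
r=67=1000011 popcount=3 -> skip
r=68=1000100 popcount=2 -> skip
r=69=1000101 popcount=3 -> skip
r=70=1000110 popcount=3 -> skip
r=71=1000111 popcount=4 -> skip
r=72=1001000 popcount=2 -> skip
r=73=1001001 popcount=3 -> skip
Kept rows: 31 47 55 59 61 62

Answer: 31 47 55 59 61 62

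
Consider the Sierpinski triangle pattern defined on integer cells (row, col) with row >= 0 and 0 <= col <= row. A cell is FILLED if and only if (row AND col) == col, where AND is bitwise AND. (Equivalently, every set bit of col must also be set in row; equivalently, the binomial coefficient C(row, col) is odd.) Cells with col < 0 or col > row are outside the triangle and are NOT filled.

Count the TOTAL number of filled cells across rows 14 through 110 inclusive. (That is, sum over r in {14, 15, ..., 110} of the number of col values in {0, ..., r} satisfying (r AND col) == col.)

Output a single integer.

r14=1110 pc3: +8 =8
r15=1111 pc4: +16 =24
r16=10000 pc1: +2 =26
r17=10001 pc2: +4 =30
r18=10010 pc2: +4 =34
r19=10011 pc3: +8 =42
r20=10100 pc2: +4 =46
r21=10101 pc3: +8 =54
r22=10110 pc3: +8 =62
r23=10111 pc4: +16 =78
r24=11000 pc2: +4 =82
r25=11001 pc3: +8 =90
r26=11010 pc3: +8 =98
r27=11011 pc4: +16 =114
r28=11100 pc3: +8 =122
r29=11101 pc4: +16 =138
r30=11110 pc4: +16 =154
r31=11111 pc5: +32 =186
r32=100000 pc1: +2 =188
r33=100001 pc2: +4 =192
r34=100010 pc2: +4 =196
r35=100011 pc3: +8 =204
r36=100100 pc2: +4 =208
r37=100101 pc3: +8 =216
r38=100110 pc3: +8 =224
r39=100111 pc4: +16 =240
r40=101000 pc2: +4 =244
r41=101001 pc3: +8 =252
r42=101010 pc3: +8 =260
r43=101011 pc4: +16 =276
r44=101100 pc3: +8 =284
r45=101101 pc4: +16 =300
r46=101110 pc4: +16 =316
r47=101111 pc5: +32 =348
r48=110000 pc2: +4 =352
r49=110001 pc3: +8 =360
r50=110010 pc3: +8 =368
r51=110011 pc4: +16 =384
r52=110100 pc3: +8 =392
r53=110101 pc4: +16 =408
r54=110110 pc4: +16 =424
r55=110111 pc5: +32 =456
r56=111000 pc3: +8 =464
r57=111001 pc4: +16 =480
r58=111010 pc4: +16 =496
r59=111011 pc5: +32 =528
r60=111100 pc4: +16 =544
r61=111101 pc5: +32 =576
r62=111110 pc5: +32 =608
r63=111111 pc6: +64 =672
r64=1000000 pc1: +2 =674
r65=1000001 pc2: +4 =678
r66=1000010 pc2: +4 =682
r67=1000011 pc3: +8 =690
r68=1000100 pc2: +4 =694
r69=1000101 pc3: +8 =702
r70=1000110 pc3: +8 =710
r71=1000111 pc4: +16 =726
r72=1001000 pc2: +4 =730
r73=1001001 pc3: +8 =738
r74=1001010 pc3: +8 =746
r75=1001011 pc4: +16 =762
r76=1001100 pc3: +8 =770
r77=1001101 pc4: +16 =786
r78=1001110 pc4: +16 =802
r79=1001111 pc5: +32 =834
r80=1010000 pc2: +4 =838
r81=1010001 pc3: +8 =846
r82=1010010 pc3: +8 =854
r83=1010011 pc4: +16 =870
r84=1010100 pc3: +8 =878
r85=1010101 pc4: +16 =894
r86=1010110 pc4: +16 =910
r87=1010111 pc5: +32 =942
r88=1011000 pc3: +8 =950
r89=1011001 pc4: +16 =966
r90=1011010 pc4: +16 =982
r91=1011011 pc5: +32 =1014
r92=1011100 pc4: +16 =1030
r93=1011101 pc5: +32 =1062
r94=1011110 pc5: +32 =1094
r95=1011111 pc6: +64 =1158
r96=1100000 pc2: +4 =1162
r97=1100001 pc3: +8 =1170
r98=1100010 pc3: +8 =1178
r99=1100011 pc4: +16 =1194
r100=1100100 pc3: +8 =1202
r101=1100101 pc4: +16 =1218
r102=1100110 pc4: +16 =1234
r103=1100111 pc5: +32 =1266
r104=1101000 pc3: +8 =1274
r105=1101001 pc4: +16 =1290
r106=1101010 pc4: +16 =1306
r107=1101011 pc5: +32 =1338
r108=1101100 pc4: +16 =1354
r109=1101101 pc5: +32 =1386
r110=1101110 pc5: +32 =1418

Answer: 1418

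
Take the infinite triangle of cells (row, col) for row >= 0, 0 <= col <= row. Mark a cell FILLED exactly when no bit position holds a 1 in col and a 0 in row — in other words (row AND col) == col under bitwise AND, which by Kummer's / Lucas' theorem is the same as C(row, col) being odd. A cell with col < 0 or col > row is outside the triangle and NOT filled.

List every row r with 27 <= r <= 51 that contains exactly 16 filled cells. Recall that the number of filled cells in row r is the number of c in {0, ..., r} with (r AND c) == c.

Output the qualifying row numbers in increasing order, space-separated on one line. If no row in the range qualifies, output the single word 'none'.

Row r has 2^popcount(r) filled cells, so we need popcount(r) = log2(16) = 4.
Scan r = 27..51 and keep those with exactly 4 one-bits:
r=27=11011 popcount=4 -> KEEP
r=28=11100 popcount=3 -> skip
r=29=11101 popcount=4 -> KEEP
r=30=11110 popcount=4 -> KEEP
r=31=11111 popcount=5 -> skip
r=32=100000 popcount=1 -> skip
r=33=100001 popcount=2 -> skip
r=34=100010 popcount=2 -> skip
r=35=100011 popcount=3 -> skip
r=36=100100 popcount=2 -> skip
r=37=100101 popcount=3 -> skip
r=38=100110 popcount=3 -> skip
r=39=100111 popcount=4 -> KEEP
r=40=101000 popcount=2 -> skip
r=41=101001 popcount=3 -> skip
r=42=101010 popcount=3 -> skip
r=43=101011 popcount=4 -> KEEP
r=44=101100 popcount=3 -> skip
r=45=101101 popcount=4 -> KEEP
r=46=101110 popcount=4 -> KEEP
r=47=101111 popcount=5 -> skip
r=48=110000 popcount=2 -> skip
r=49=110001 popcount=3 -> skip
r=50=110010 popcount=3 -> skip
r=51=110011 popcount=4 -> KEEP
Kept rows: 27 29 30 39 43 45 46 51

Answer: 27 29 30 39 43 45 46 51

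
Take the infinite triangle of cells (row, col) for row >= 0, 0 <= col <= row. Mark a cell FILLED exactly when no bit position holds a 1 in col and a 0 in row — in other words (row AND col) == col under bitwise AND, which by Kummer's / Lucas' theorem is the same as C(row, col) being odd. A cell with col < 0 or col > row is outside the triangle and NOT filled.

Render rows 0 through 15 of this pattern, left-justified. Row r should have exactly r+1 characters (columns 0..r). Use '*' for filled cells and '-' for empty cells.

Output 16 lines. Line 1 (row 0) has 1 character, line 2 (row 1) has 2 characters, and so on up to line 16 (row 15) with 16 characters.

r0=0: *
r1=1: **
r2=10: *-*
r3=11: ****
r4=100: *---*
r5=101: **--**
r6=110: *-*-*-*
r7=111: ********
r8=1000: *-------*
r9=1001: **------**
r10=1010: *-*-----*-*
r11=1011: ****----****
r12=1100: *---*---*---*
r13=1101: **--**--**--**
r14=1110: *-*-*-*-*-*-*-*
r15=1111: ****************

Answer: *
**
*-*
****
*---*
**--**
*-*-*-*
********
*-------*
**------**
*-*-----*-*
****----****
*---*---*---*
**--**--**--**
*-*-*-*-*-*-*-*
****************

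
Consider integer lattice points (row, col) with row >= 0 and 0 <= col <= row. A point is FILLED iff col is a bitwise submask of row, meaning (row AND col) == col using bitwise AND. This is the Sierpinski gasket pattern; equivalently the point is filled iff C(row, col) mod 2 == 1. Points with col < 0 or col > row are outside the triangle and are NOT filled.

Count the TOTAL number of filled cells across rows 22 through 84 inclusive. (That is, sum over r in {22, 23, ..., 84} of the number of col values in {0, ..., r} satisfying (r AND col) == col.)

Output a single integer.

r22=10110 pc3: +8 =8
r23=10111 pc4: +16 =24
r24=11000 pc2: +4 =28
r25=11001 pc3: +8 =36
r26=11010 pc3: +8 =44
r27=11011 pc4: +16 =60
r28=11100 pc3: +8 =68
r29=11101 pc4: +16 =84
r30=11110 pc4: +16 =100
r31=11111 pc5: +32 =132
r32=100000 pc1: +2 =134
r33=100001 pc2: +4 =138
r34=100010 pc2: +4 =142
r35=100011 pc3: +8 =150
r36=100100 pc2: +4 =154
r37=100101 pc3: +8 =162
r38=100110 pc3: +8 =170
r39=100111 pc4: +16 =186
r40=101000 pc2: +4 =190
r41=101001 pc3: +8 =198
r42=101010 pc3: +8 =206
r43=101011 pc4: +16 =222
r44=101100 pc3: +8 =230
r45=101101 pc4: +16 =246
r46=101110 pc4: +16 =262
r47=101111 pc5: +32 =294
r48=110000 pc2: +4 =298
r49=110001 pc3: +8 =306
r50=110010 pc3: +8 =314
r51=110011 pc4: +16 =330
r52=110100 pc3: +8 =338
r53=110101 pc4: +16 =354
r54=110110 pc4: +16 =370
r55=110111 pc5: +32 =402
r56=111000 pc3: +8 =410
r57=111001 pc4: +16 =426
r58=111010 pc4: +16 =442
r59=111011 pc5: +32 =474
r60=111100 pc4: +16 =490
r61=111101 pc5: +32 =522
r62=111110 pc5: +32 =554
r63=111111 pc6: +64 =618
r64=1000000 pc1: +2 =620
r65=1000001 pc2: +4 =624
r66=1000010 pc2: +4 =628
r67=1000011 pc3: +8 =636
r68=1000100 pc2: +4 =640
r69=1000101 pc3: +8 =648
r70=1000110 pc3: +8 =656
r71=1000111 pc4: +16 =672
r72=1001000 pc2: +4 =676
r73=1001001 pc3: +8 =684
r74=1001010 pc3: +8 =692
r75=1001011 pc4: +16 =708
r76=1001100 pc3: +8 =716
r77=1001101 pc4: +16 =732
r78=1001110 pc4: +16 =748
r79=1001111 pc5: +32 =780
r80=1010000 pc2: +4 =784
r81=1010001 pc3: +8 =792
r82=1010010 pc3: +8 =800
r83=1010011 pc4: +16 =816
r84=1010100 pc3: +8 =824

Answer: 824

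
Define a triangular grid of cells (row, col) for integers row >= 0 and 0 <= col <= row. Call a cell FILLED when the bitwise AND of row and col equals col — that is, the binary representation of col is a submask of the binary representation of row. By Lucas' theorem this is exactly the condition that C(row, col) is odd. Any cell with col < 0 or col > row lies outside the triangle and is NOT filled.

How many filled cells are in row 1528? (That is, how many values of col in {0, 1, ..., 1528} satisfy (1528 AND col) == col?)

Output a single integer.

Answer: 128

Derivation:
1528 in binary = 10111111000
popcount(1528) = number of 1-bits in 10111111000 = 7
A col c satisfies (1528 AND c) == c iff every set bit of c is also set in 1528; each of the 7 set bits of 1528 can independently be on or off in c.
count = 2^7 = 128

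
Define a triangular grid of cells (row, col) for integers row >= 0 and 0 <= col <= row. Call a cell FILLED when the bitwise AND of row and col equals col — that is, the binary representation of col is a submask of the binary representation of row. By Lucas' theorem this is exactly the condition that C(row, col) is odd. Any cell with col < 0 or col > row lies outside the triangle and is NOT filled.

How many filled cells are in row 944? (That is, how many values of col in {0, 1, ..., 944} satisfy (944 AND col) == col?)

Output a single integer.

Answer: 32

Derivation:
944 in binary = 1110110000
popcount(944) = number of 1-bits in 1110110000 = 5
A col c satisfies (944 AND c) == c iff every set bit of c is also set in 944; each of the 5 set bits of 944 can independently be on or off in c.
count = 2^5 = 32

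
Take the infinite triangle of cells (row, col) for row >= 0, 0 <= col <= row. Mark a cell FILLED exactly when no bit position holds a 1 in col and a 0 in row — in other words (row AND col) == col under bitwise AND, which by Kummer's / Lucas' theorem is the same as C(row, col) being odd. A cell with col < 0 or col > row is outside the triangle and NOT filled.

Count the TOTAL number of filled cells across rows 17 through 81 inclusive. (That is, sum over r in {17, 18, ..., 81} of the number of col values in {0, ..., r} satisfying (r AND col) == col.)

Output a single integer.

Answer: 820

Derivation:
r17=10001 pc2: +4 =4
r18=10010 pc2: +4 =8
r19=10011 pc3: +8 =16
r20=10100 pc2: +4 =20
r21=10101 pc3: +8 =28
r22=10110 pc3: +8 =36
r23=10111 pc4: +16 =52
r24=11000 pc2: +4 =56
r25=11001 pc3: +8 =64
r26=11010 pc3: +8 =72
r27=11011 pc4: +16 =88
r28=11100 pc3: +8 =96
r29=11101 pc4: +16 =112
r30=11110 pc4: +16 =128
r31=11111 pc5: +32 =160
r32=100000 pc1: +2 =162
r33=100001 pc2: +4 =166
r34=100010 pc2: +4 =170
r35=100011 pc3: +8 =178
r36=100100 pc2: +4 =182
r37=100101 pc3: +8 =190
r38=100110 pc3: +8 =198
r39=100111 pc4: +16 =214
r40=101000 pc2: +4 =218
r41=101001 pc3: +8 =226
r42=101010 pc3: +8 =234
r43=101011 pc4: +16 =250
r44=101100 pc3: +8 =258
r45=101101 pc4: +16 =274
r46=101110 pc4: +16 =290
r47=101111 pc5: +32 =322
r48=110000 pc2: +4 =326
r49=110001 pc3: +8 =334
r50=110010 pc3: +8 =342
r51=110011 pc4: +16 =358
r52=110100 pc3: +8 =366
r53=110101 pc4: +16 =382
r54=110110 pc4: +16 =398
r55=110111 pc5: +32 =430
r56=111000 pc3: +8 =438
r57=111001 pc4: +16 =454
r58=111010 pc4: +16 =470
r59=111011 pc5: +32 =502
r60=111100 pc4: +16 =518
r61=111101 pc5: +32 =550
r62=111110 pc5: +32 =582
r63=111111 pc6: +64 =646
r64=1000000 pc1: +2 =648
r65=1000001 pc2: +4 =652
r66=1000010 pc2: +4 =656
r67=1000011 pc3: +8 =664
r68=1000100 pc2: +4 =668
r69=1000101 pc3: +8 =676
r70=1000110 pc3: +8 =684
r71=1000111 pc4: +16 =700
r72=1001000 pc2: +4 =704
r73=1001001 pc3: +8 =712
r74=1001010 pc3: +8 =720
r75=1001011 pc4: +16 =736
r76=1001100 pc3: +8 =744
r77=1001101 pc4: +16 =760
r78=1001110 pc4: +16 =776
r79=1001111 pc5: +32 =808
r80=1010000 pc2: +4 =812
r81=1010001 pc3: +8 =820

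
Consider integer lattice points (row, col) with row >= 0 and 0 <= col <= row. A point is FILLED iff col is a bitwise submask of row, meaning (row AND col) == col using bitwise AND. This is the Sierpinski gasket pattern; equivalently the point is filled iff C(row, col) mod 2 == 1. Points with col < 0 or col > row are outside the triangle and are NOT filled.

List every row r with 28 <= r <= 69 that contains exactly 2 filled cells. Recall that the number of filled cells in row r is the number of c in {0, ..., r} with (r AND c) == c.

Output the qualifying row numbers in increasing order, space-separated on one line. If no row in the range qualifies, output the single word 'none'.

Answer: 32 64

Derivation:
Row r has 2^popcount(r) filled cells, so we need popcount(r) = log2(2) = 1.
Scan r = 28..69 and keep those with exactly 1 one-bits:
r=28=11100 popcount=3 -> skip
r=29=11101 popcount=4 -> skip
r=30=11110 popcount=4 -> skip
r=31=11111 popcount=5 -> skip
r=32=100000 popcount=1 -> KEEP
r=33=100001 popcount=2 -> skip
r=34=100010 popcount=2 -> skip
r=35=100011 popcount=3 -> skip
r=36=100100 popcount=2 -> skip
r=37=100101 popcount=3 -> skip
r=38=100110 popcount=3 -> skip
r=39=100111 popcount=4 -> skip
r=40=101000 popcount=2 -> skip
r=41=101001 popcount=3 -> skip
r=42=101010 popcount=3 -> skip
r=43=101011 popcount=4 -> skip
r=44=101100 popcount=3 -> skip
r=45=101101 popcount=4 -> skip
r=46=101110 popcount=4 -> skip
r=47=101111 popcount=5 -> skip
r=48=110000 popcount=2 -> skip
r=49=110001 popcount=3 -> skip
r=50=110010 popcount=3 -> skip
r=51=110011 popcount=4 -> skip
r=52=110100 popcount=3 -> skip
r=53=110101 popcount=4 -> skip
r=54=110110 popcount=4 -> skip
r=55=110111 popcount=5 -> skip
r=56=111000 popcount=3 -> skip
r=57=111001 popcount=4 -> skip
r=58=111010 popcount=4 -> skip
r=59=111011 popcount=5 -> skip
r=60=111100 popcount=4 -> skip
r=61=111101 popcount=5 -> skip
r=62=111110 popcount=5 -> skip
r=63=111111 popcount=6 -> skip
r=64=1000000 popcount=1 -> KEEP
r=65=1000001 popcount=2 -> skip
r=66=1000010 popcount=2 -> skip
r=67=1000011 popcount=3 -> skip
r=68=1000100 popcount=2 -> skip
r=69=1000101 popcount=3 -> skip
Kept rows: 32 64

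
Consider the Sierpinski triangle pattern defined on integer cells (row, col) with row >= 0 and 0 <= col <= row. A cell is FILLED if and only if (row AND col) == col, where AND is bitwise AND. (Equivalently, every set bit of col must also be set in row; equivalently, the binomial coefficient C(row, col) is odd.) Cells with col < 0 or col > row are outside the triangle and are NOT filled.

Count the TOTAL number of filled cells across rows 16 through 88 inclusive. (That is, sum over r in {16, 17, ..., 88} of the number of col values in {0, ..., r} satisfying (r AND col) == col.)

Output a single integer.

Answer: 926

Derivation:
r16=10000 pc1: +2 =2
r17=10001 pc2: +4 =6
r18=10010 pc2: +4 =10
r19=10011 pc3: +8 =18
r20=10100 pc2: +4 =22
r21=10101 pc3: +8 =30
r22=10110 pc3: +8 =38
r23=10111 pc4: +16 =54
r24=11000 pc2: +4 =58
r25=11001 pc3: +8 =66
r26=11010 pc3: +8 =74
r27=11011 pc4: +16 =90
r28=11100 pc3: +8 =98
r29=11101 pc4: +16 =114
r30=11110 pc4: +16 =130
r31=11111 pc5: +32 =162
r32=100000 pc1: +2 =164
r33=100001 pc2: +4 =168
r34=100010 pc2: +4 =172
r35=100011 pc3: +8 =180
r36=100100 pc2: +4 =184
r37=100101 pc3: +8 =192
r38=100110 pc3: +8 =200
r39=100111 pc4: +16 =216
r40=101000 pc2: +4 =220
r41=101001 pc3: +8 =228
r42=101010 pc3: +8 =236
r43=101011 pc4: +16 =252
r44=101100 pc3: +8 =260
r45=101101 pc4: +16 =276
r46=101110 pc4: +16 =292
r47=101111 pc5: +32 =324
r48=110000 pc2: +4 =328
r49=110001 pc3: +8 =336
r50=110010 pc3: +8 =344
r51=110011 pc4: +16 =360
r52=110100 pc3: +8 =368
r53=110101 pc4: +16 =384
r54=110110 pc4: +16 =400
r55=110111 pc5: +32 =432
r56=111000 pc3: +8 =440
r57=111001 pc4: +16 =456
r58=111010 pc4: +16 =472
r59=111011 pc5: +32 =504
r60=111100 pc4: +16 =520
r61=111101 pc5: +32 =552
r62=111110 pc5: +32 =584
r63=111111 pc6: +64 =648
r64=1000000 pc1: +2 =650
r65=1000001 pc2: +4 =654
r66=1000010 pc2: +4 =658
r67=1000011 pc3: +8 =666
r68=1000100 pc2: +4 =670
r69=1000101 pc3: +8 =678
r70=1000110 pc3: +8 =686
r71=1000111 pc4: +16 =702
r72=1001000 pc2: +4 =706
r73=1001001 pc3: +8 =714
r74=1001010 pc3: +8 =722
r75=1001011 pc4: +16 =738
r76=1001100 pc3: +8 =746
r77=1001101 pc4: +16 =762
r78=1001110 pc4: +16 =778
r79=1001111 pc5: +32 =810
r80=1010000 pc2: +4 =814
r81=1010001 pc3: +8 =822
r82=1010010 pc3: +8 =830
r83=1010011 pc4: +16 =846
r84=1010100 pc3: +8 =854
r85=1010101 pc4: +16 =870
r86=1010110 pc4: +16 =886
r87=1010111 pc5: +32 =918
r88=1011000 pc3: +8 =926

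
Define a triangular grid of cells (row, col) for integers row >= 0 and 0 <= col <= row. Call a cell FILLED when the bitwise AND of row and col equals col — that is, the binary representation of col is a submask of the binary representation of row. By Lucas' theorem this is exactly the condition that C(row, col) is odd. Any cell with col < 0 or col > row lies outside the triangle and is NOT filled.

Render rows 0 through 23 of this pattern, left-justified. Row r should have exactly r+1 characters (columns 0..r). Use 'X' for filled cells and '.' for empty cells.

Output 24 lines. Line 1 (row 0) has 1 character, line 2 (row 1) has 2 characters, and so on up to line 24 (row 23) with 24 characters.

r0=0: X
r1=1: XX
r2=10: X.X
r3=11: XXXX
r4=100: X...X
r5=101: XX..XX
r6=110: X.X.X.X
r7=111: XXXXXXXX
r8=1000: X.......X
r9=1001: XX......XX
r10=1010: X.X.....X.X
r11=1011: XXXX....XXXX
r12=1100: X...X...X...X
r13=1101: XX..XX..XX..XX
r14=1110: X.X.X.X.X.X.X.X
r15=1111: XXXXXXXXXXXXXXXX
r16=10000: X...............X
r17=10001: XX..............XX
r18=10010: X.X.............X.X
r19=10011: XXXX............XXXX
r20=10100: X...X...........X...X
r21=10101: XX..XX..........XX..XX
r22=10110: X.X.X.X.........X.X.X.X
r23=10111: XXXXXXXX........XXXXXXXX

Answer: X
XX
X.X
XXXX
X...X
XX..XX
X.X.X.X
XXXXXXXX
X.......X
XX......XX
X.X.....X.X
XXXX....XXXX
X...X...X...X
XX..XX..XX..XX
X.X.X.X.X.X.X.X
XXXXXXXXXXXXXXXX
X...............X
XX..............XX
X.X.............X.X
XXXX............XXXX
X...X...........X...X
XX..XX..........XX..XX
X.X.X.X.........X.X.X.X
XXXXXXXX........XXXXXXXX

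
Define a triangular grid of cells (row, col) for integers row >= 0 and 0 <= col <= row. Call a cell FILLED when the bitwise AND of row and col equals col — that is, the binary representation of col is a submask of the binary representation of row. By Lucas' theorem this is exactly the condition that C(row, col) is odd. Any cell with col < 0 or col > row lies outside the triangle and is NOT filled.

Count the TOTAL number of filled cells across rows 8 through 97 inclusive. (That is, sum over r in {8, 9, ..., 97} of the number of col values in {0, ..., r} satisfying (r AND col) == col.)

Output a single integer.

r8=1000 pc1: +2 =2
r9=1001 pc2: +4 =6
r10=1010 pc2: +4 =10
r11=1011 pc3: +8 =18
r12=1100 pc2: +4 =22
r13=1101 pc3: +8 =30
r14=1110 pc3: +8 =38
r15=1111 pc4: +16 =54
r16=10000 pc1: +2 =56
r17=10001 pc2: +4 =60
r18=10010 pc2: +4 =64
r19=10011 pc3: +8 =72
r20=10100 pc2: +4 =76
r21=10101 pc3: +8 =84
r22=10110 pc3: +8 =92
r23=10111 pc4: +16 =108
r24=11000 pc2: +4 =112
r25=11001 pc3: +8 =120
r26=11010 pc3: +8 =128
r27=11011 pc4: +16 =144
r28=11100 pc3: +8 =152
r29=11101 pc4: +16 =168
r30=11110 pc4: +16 =184
r31=11111 pc5: +32 =216
r32=100000 pc1: +2 =218
r33=100001 pc2: +4 =222
r34=100010 pc2: +4 =226
r35=100011 pc3: +8 =234
r36=100100 pc2: +4 =238
r37=100101 pc3: +8 =246
r38=100110 pc3: +8 =254
r39=100111 pc4: +16 =270
r40=101000 pc2: +4 =274
r41=101001 pc3: +8 =282
r42=101010 pc3: +8 =290
r43=101011 pc4: +16 =306
r44=101100 pc3: +8 =314
r45=101101 pc4: +16 =330
r46=101110 pc4: +16 =346
r47=101111 pc5: +32 =378
r48=110000 pc2: +4 =382
r49=110001 pc3: +8 =390
r50=110010 pc3: +8 =398
r51=110011 pc4: +16 =414
r52=110100 pc3: +8 =422
r53=110101 pc4: +16 =438
r54=110110 pc4: +16 =454
r55=110111 pc5: +32 =486
r56=111000 pc3: +8 =494
r57=111001 pc4: +16 =510
r58=111010 pc4: +16 =526
r59=111011 pc5: +32 =558
r60=111100 pc4: +16 =574
r61=111101 pc5: +32 =606
r62=111110 pc5: +32 =638
r63=111111 pc6: +64 =702
r64=1000000 pc1: +2 =704
r65=1000001 pc2: +4 =708
r66=1000010 pc2: +4 =712
r67=1000011 pc3: +8 =720
r68=1000100 pc2: +4 =724
r69=1000101 pc3: +8 =732
r70=1000110 pc3: +8 =740
r71=1000111 pc4: +16 =756
r72=1001000 pc2: +4 =760
r73=1001001 pc3: +8 =768
r74=1001010 pc3: +8 =776
r75=1001011 pc4: +16 =792
r76=1001100 pc3: +8 =800
r77=1001101 pc4: +16 =816
r78=1001110 pc4: +16 =832
r79=1001111 pc5: +32 =864
r80=1010000 pc2: +4 =868
r81=1010001 pc3: +8 =876
r82=1010010 pc3: +8 =884
r83=1010011 pc4: +16 =900
r84=1010100 pc3: +8 =908
r85=1010101 pc4: +16 =924
r86=1010110 pc4: +16 =940
r87=1010111 pc5: +32 =972
r88=1011000 pc3: +8 =980
r89=1011001 pc4: +16 =996
r90=1011010 pc4: +16 =1012
r91=1011011 pc5: +32 =1044
r92=1011100 pc4: +16 =1060
r93=1011101 pc5: +32 =1092
r94=1011110 pc5: +32 =1124
r95=1011111 pc6: +64 =1188
r96=1100000 pc2: +4 =1192
r97=1100001 pc3: +8 =1200

Answer: 1200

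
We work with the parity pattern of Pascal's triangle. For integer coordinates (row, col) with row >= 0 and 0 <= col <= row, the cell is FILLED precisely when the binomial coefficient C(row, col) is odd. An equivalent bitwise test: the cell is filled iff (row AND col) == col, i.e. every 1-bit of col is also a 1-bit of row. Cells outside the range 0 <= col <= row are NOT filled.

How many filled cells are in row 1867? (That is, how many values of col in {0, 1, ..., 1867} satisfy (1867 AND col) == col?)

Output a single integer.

1867 in binary = 11101001011
popcount(1867) = number of 1-bits in 11101001011 = 7
A col c satisfies (1867 AND c) == c iff every set bit of c is also set in 1867; each of the 7 set bits of 1867 can independently be on or off in c.
count = 2^7 = 128

Answer: 128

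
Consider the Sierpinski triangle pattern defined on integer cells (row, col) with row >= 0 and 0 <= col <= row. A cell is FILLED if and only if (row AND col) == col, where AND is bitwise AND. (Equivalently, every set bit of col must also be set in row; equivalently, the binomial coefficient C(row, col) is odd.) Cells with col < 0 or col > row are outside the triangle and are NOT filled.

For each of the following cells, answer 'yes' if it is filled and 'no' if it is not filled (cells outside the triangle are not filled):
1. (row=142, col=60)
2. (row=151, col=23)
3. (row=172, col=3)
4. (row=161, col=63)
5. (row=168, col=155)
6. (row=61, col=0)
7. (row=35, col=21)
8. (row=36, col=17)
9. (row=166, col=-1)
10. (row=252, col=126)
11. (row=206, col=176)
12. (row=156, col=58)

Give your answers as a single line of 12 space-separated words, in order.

(142,60): row=0b10001110, col=0b111100, row AND col = 0b1100 = 12; 12 != 60 -> empty
(151,23): row=0b10010111, col=0b10111, row AND col = 0b10111 = 23; 23 == 23 -> filled
(172,3): row=0b10101100, col=0b11, row AND col = 0b0 = 0; 0 != 3 -> empty
(161,63): row=0b10100001, col=0b111111, row AND col = 0b100001 = 33; 33 != 63 -> empty
(168,155): row=0b10101000, col=0b10011011, row AND col = 0b10001000 = 136; 136 != 155 -> empty
(61,0): row=0b111101, col=0b0, row AND col = 0b0 = 0; 0 == 0 -> filled
(35,21): row=0b100011, col=0b10101, row AND col = 0b1 = 1; 1 != 21 -> empty
(36,17): row=0b100100, col=0b10001, row AND col = 0b0 = 0; 0 != 17 -> empty
(166,-1): col outside [0, 166] -> not filled
(252,126): row=0b11111100, col=0b1111110, row AND col = 0b1111100 = 124; 124 != 126 -> empty
(206,176): row=0b11001110, col=0b10110000, row AND col = 0b10000000 = 128; 128 != 176 -> empty
(156,58): row=0b10011100, col=0b111010, row AND col = 0b11000 = 24; 24 != 58 -> empty

Answer: no yes no no no yes no no no no no no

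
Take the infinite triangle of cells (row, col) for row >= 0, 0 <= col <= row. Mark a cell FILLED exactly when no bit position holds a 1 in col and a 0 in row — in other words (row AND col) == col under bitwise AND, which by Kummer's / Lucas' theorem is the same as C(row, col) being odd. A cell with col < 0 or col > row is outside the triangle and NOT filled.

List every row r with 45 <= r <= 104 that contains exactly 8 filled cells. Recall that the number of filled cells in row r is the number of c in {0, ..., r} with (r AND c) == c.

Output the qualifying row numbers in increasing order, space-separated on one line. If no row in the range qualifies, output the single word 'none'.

Answer: 49 50 52 56 67 69 70 73 74 76 81 82 84 88 97 98 100 104

Derivation:
Row r has 2^popcount(r) filled cells, so we need popcount(r) = log2(8) = 3.
Scan r = 45..104 and keep those with exactly 3 one-bits:
r=45=101101 popcount=4 -> skip
r=46=101110 popcount=4 -> skip
r=47=101111 popcount=5 -> skip
r=48=110000 popcount=2 -> skip
r=49=110001 popcount=3 -> KEEP
r=50=110010 popcount=3 -> KEEP
r=51=110011 popcount=4 -> skip
r=52=110100 popcount=3 -> KEEP
r=53=110101 popcount=4 -> skip
r=54=110110 popcount=4 -> skip
r=55=110111 popcount=5 -> skip
r=56=111000 popcount=3 -> KEEP
r=57=111001 popcount=4 -> skip
r=58=111010 popcount=4 -> skip
r=59=111011 popcount=5 -> skip
r=60=111100 popcount=4 -> skip
r=61=111101 popcount=5 -> skip
r=62=111110 popcount=5 -> skip
r=63=111111 popcount=6 -> skip
r=64=1000000 popcount=1 -> skip
r=65=1000001 popcount=2 -> skip
r=66=1000010 popcount=2 -> skip
r=67=1000011 popcount=3 -> KEEP
r=68=1000100 popcount=2 -> skip
r=69=1000101 popcount=3 -> KEEP
r=70=1000110 popcount=3 -> KEEP
r=71=1000111 popcount=4 -> skip
r=72=1001000 popcount=2 -> skip
r=73=1001001 popcount=3 -> KEEP
r=74=1001010 popcount=3 -> KEEP
r=75=1001011 popcount=4 -> skip
r=76=1001100 popcount=3 -> KEEP
r=77=1001101 popcount=4 -> skip
r=78=1001110 popcount=4 -> skip
r=79=1001111 popcount=5 -> skip
r=80=1010000 popcount=2 -> skip
r=81=1010001 popcount=3 -> KEEP
r=82=1010010 popcount=3 -> KEEP
r=83=1010011 popcount=4 -> skip
r=84=1010100 popcount=3 -> KEEP
r=85=1010101 popcount=4 -> skip
r=86=1010110 popcount=4 -> skip
r=87=1010111 popcount=5 -> skip
r=88=1011000 popcount=3 -> KEEP
r=89=1011001 popcount=4 -> skip
r=90=1011010 popcount=4 -> skip
r=91=1011011 popcount=5 -> skip
r=92=1011100 popcount=4 -> skip
r=93=1011101 popcount=5 -> skip
r=94=1011110 popcount=5 -> skip
r=95=1011111 popcount=6 -> skip
r=96=1100000 popcount=2 -> skip
r=97=1100001 popcount=3 -> KEEP
r=98=1100010 popcount=3 -> KEEP
r=99=1100011 popcount=4 -> skip
r=100=1100100 popcount=3 -> KEEP
r=101=1100101 popcount=4 -> skip
r=102=1100110 popcount=4 -> skip
r=103=1100111 popcount=5 -> skip
r=104=1101000 popcount=3 -> KEEP
Kept rows: 49 50 52 56 67 69 70 73 74 76 81 82 84 88 97 98 100 104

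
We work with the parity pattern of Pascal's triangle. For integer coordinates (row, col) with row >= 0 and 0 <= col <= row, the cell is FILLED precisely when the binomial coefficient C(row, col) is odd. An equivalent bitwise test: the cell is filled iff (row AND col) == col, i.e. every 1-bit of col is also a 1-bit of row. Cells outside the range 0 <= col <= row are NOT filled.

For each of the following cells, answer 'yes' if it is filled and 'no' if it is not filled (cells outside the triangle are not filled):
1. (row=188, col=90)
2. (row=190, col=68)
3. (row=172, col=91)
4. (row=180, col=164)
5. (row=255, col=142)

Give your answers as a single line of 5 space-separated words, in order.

(188,90): row=0b10111100, col=0b1011010, row AND col = 0b11000 = 24; 24 != 90 -> empty
(190,68): row=0b10111110, col=0b1000100, row AND col = 0b100 = 4; 4 != 68 -> empty
(172,91): row=0b10101100, col=0b1011011, row AND col = 0b1000 = 8; 8 != 91 -> empty
(180,164): row=0b10110100, col=0b10100100, row AND col = 0b10100100 = 164; 164 == 164 -> filled
(255,142): row=0b11111111, col=0b10001110, row AND col = 0b10001110 = 142; 142 == 142 -> filled

Answer: no no no yes yes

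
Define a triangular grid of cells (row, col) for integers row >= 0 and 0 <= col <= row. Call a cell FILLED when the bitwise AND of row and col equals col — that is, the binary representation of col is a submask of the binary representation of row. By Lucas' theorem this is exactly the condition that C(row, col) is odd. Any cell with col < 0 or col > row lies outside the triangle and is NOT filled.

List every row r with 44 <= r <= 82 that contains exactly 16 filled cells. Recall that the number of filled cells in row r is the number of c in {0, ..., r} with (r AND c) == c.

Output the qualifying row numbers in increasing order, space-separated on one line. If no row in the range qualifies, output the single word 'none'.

Row r has 2^popcount(r) filled cells, so we need popcount(r) = log2(16) = 4.
Scan r = 44..82 and keep those with exactly 4 one-bits:
r=44=101100 popcount=3 -> skip
r=45=101101 popcount=4 -> KEEP
r=46=101110 popcount=4 -> KEEP
r=47=101111 popcount=5 -> skip
r=48=110000 popcount=2 -> skip
r=49=110001 popcount=3 -> skip
r=50=110010 popcount=3 -> skip
r=51=110011 popcount=4 -> KEEP
r=52=110100 popcount=3 -> skip
r=53=110101 popcount=4 -> KEEP
r=54=110110 popcount=4 -> KEEP
r=55=110111 popcount=5 -> skip
r=56=111000 popcount=3 -> skip
r=57=111001 popcount=4 -> KEEP
r=58=111010 popcount=4 -> KEEP
r=59=111011 popcount=5 -> skip
r=60=111100 popcount=4 -> KEEP
r=61=111101 popcount=5 -> skip
r=62=111110 popcount=5 -> skip
r=63=111111 popcount=6 -> skip
r=64=1000000 popcount=1 -> skip
r=65=1000001 popcount=2 -> skip
r=66=1000010 popcount=2 -> skip
r=67=1000011 popcount=3 -> skip
r=68=1000100 popcount=2 -> skip
r=69=1000101 popcount=3 -> skip
r=70=1000110 popcount=3 -> skip
r=71=1000111 popcount=4 -> KEEP
r=72=1001000 popcount=2 -> skip
r=73=1001001 popcount=3 -> skip
r=74=1001010 popcount=3 -> skip
r=75=1001011 popcount=4 -> KEEP
r=76=1001100 popcount=3 -> skip
r=77=1001101 popcount=4 -> KEEP
r=78=1001110 popcount=4 -> KEEP
r=79=1001111 popcount=5 -> skip
r=80=1010000 popcount=2 -> skip
r=81=1010001 popcount=3 -> skip
r=82=1010010 popcount=3 -> skip
Kept rows: 45 46 51 53 54 57 58 60 71 75 77 78

Answer: 45 46 51 53 54 57 58 60 71 75 77 78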